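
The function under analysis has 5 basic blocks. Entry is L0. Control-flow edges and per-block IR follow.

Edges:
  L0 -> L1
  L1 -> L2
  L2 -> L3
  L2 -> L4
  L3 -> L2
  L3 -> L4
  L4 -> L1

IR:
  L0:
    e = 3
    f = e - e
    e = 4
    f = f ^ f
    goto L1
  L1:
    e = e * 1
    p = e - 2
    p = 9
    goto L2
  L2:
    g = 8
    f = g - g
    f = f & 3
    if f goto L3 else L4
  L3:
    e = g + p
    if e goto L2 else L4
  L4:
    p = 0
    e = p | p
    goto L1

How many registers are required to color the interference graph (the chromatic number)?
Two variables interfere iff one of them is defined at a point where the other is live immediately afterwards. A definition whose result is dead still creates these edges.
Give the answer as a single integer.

Per-block:
  L0 def {e,f} use ∅
  L1 def {e,p} use {e}
  L2 def {f,g} use ∅
  L3 def {e} use {g,p}
  L4 def {e,p} use ∅

Liveness:
  L0: in=∅ out={e}
  L1: in={e} out={p}
  L2: in={p} out={g,p}
  L3: in={g,p} out={p}
  L4: in=∅ out={e}

Conflict graph:
  e: {f,p}
  f: {e,g,p}
  g: {f,p}
  p: {e,f,g}

Registers:
  clique {e,f,p} ⇒ need ≥ 3
  assign e→R2 f→R0 g→R2 p→R1 — no edge inside a register ⇒ χ ≤ 3
  χ = 3

Answer: 3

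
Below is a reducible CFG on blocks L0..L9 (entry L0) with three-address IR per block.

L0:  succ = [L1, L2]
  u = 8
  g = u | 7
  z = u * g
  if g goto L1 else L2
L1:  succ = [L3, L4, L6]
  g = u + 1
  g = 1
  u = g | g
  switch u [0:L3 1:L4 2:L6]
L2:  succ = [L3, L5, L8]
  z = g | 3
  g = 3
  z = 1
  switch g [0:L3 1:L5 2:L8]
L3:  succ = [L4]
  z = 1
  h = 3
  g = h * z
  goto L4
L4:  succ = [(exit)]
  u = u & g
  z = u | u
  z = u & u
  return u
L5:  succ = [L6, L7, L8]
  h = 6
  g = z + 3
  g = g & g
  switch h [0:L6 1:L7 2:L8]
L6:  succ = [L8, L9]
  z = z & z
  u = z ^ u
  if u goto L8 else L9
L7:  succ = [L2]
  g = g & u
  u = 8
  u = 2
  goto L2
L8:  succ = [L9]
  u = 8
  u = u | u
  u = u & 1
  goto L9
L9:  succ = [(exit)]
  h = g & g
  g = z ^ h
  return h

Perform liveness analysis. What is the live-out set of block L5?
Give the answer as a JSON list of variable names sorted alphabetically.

def/use:
  L0: def={g,u,z} ue=∅
  L1: def={g,u} ue={u}
  L2: def={g,z} ue={g}
  L3: def={g,h,z} ue=∅
  L4: def={u,z} ue={g,u}
  L5: def={g,h} ue={z}
  L6: def={u,z} ue={u,z}
  L7: def={g,u} ue={g,u}
  L8: def={u} ue=∅
  L9: def={g,h} ue={g,z}

Backward fixpoint:
  L0: in=∅ out={g,u,z}
  L1: in={u,z} out={g,u,z}
  L2: in={g,u} out={g,u,z}
  L3: in={u} out={g,u}
  L4: in={g,u} out=∅
  L5: in={u,z} out={g,u,z}
  L6: in={g,u,z} out={g,z}
  L7: in={g,u} out={g,u}
  L8: in={g,z} out={g,z}
  L9: in={g,z} out=∅

live-out(L5) = ["g", "u", "z"]

Answer: ["g", "u", "z"]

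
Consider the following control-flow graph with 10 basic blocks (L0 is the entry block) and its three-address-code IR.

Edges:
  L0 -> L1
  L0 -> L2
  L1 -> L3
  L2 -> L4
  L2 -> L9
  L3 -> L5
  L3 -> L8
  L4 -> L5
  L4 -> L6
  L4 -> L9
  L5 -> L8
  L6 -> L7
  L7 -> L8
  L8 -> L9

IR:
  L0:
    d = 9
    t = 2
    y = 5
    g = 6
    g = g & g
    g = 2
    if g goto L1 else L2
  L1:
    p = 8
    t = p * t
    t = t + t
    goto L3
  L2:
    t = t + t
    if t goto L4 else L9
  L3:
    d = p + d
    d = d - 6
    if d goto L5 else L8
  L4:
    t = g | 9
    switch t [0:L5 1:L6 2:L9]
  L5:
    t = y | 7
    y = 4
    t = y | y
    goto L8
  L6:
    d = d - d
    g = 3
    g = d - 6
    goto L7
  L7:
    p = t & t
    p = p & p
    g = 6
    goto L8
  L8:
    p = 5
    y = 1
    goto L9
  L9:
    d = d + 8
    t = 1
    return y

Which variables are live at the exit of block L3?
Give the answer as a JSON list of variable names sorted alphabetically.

Block summaries:
  L0: {d,g,t,y} / ∅
  L1: {p,t} / {t}
  L2: {t} / {t}
  L3: {d} / {d,p}
  L4: {t} / {g}
  L5: {t,y} / {y}
  L6: {d,g} / {d}
  L7: {g,p} / {t}
  L8: {p,y} / ∅
  L9: {d,t} / {d,y}

Backward fixpoint:
  L0: in=∅ out={d,g,t,y}
  L1: in={d,t,y} out={d,p,y}
  L2: in={d,g,t,y} out={d,g,y}
  L3: in={d,p,y} out={d,y}
  L4: in={d,g,y} out={d,t,y}
  L5: in={d,y} out={d}
  L6: in={d,t} out={d,t}
  L7: in={d,t} out={d}
  L8: in={d} out={d,y}
  L9: in={d,y} out=∅

live-out(L3) = ["d", "y"]

Answer: ["d", "y"]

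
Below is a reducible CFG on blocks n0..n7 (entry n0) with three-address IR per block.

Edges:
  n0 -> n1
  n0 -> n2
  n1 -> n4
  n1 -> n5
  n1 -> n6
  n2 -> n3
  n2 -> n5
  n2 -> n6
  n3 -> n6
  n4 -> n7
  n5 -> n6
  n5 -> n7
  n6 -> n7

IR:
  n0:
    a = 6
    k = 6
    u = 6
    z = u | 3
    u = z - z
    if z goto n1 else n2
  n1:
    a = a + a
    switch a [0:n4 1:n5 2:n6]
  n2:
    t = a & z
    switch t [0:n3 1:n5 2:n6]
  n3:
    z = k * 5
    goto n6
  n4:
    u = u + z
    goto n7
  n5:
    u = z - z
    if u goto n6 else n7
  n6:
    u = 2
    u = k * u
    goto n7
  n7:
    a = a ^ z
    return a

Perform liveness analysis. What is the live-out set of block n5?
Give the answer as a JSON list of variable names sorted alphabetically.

Block summaries:
  n0: def={a,k,u,z} ue=∅
  n1: def={a} ue={a}
  n2: def={t} ue={a,z}
  n3: def={z} ue={k}
  n4: def={u} ue={u,z}
  n5: def={u} ue={z}
  n6: def={u} ue={k}
  n7: def={a} ue={a,z}

Backward fixpoint:
  live n0: ∅→{a,k,u,z}
  live n1: {a,k,u,z}→{a,k,u,z}
  live n2: {a,k,z}→{a,k,z}
  live n3: {a,k}→{a,k,z}
  live n4: {a,u,z}→{a,z}
  live n5: {a,k,z}→{a,k,z}
  live n6: {a,k,z}→{a,z}
  live n7: {a,z}→∅

live-out(n5) = ["a", "k", "z"]

Answer: ["a", "k", "z"]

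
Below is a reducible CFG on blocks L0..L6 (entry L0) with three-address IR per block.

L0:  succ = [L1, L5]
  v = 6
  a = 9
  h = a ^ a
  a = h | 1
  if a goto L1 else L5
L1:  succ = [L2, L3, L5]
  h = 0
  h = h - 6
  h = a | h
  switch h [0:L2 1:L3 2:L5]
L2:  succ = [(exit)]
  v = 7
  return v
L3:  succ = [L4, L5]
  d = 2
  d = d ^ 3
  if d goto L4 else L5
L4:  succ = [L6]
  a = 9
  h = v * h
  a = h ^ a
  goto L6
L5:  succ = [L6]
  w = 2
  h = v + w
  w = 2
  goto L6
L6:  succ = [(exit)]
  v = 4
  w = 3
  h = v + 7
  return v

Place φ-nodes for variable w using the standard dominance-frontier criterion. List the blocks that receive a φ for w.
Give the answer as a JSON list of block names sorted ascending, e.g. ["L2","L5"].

idom tree: L1←L0 L2←L1 L3←L1 L4←L3 L5←L0 L6←L0
Join-block Dom:
  L5: preds {L0,L1,L3}: {L0} ∩ {L0,L1} ∩ {L0,L1,L3} = {L0}; idom=L0
  L6: preds {L4,L5}: {L0,L1,L3,L4} ∩ {L0,L5} = {L0}; idom=L0

Frontier:
  L5←L0: walk · to L0
  L5←L1: walk L1 to L0
  L5←L3: walk L3→L1 to L0
  L6←L4: walk L4→L3→L1 to L0
  L6←L5: walk L5 to L0
  DF(L0)=∅
  DF(L1)={L5,L6}
  DF(L2)=∅
  DF(L3)={L5,L6}
  DF(L4)={L6}
  DF(L5)={L6}
  DF(L6)=∅

φ for w: defs {L5,L6}
  DF⁺ = {L6}

Answer: ["L6"]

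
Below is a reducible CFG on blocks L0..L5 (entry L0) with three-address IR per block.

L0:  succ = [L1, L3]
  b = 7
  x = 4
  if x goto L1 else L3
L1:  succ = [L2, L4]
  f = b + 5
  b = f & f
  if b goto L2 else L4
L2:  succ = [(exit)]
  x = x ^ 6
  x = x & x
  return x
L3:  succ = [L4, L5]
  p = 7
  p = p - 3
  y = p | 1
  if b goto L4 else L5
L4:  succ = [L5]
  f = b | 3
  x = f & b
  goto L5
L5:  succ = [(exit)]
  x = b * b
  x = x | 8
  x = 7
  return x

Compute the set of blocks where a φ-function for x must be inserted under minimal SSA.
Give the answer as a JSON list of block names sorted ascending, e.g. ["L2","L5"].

idom tree: L1←L0 L2←L1 L3←L0 L4←L0 L5←L0
Dom at joins:
  L4: preds {L1,L3}: {L0,L1} ∩ {L0,L3} = {L0}; idom=L0
  L5: preds {L3,L4}: {L0,L3} ∩ {L0,L4} = {L0}; idom=L0

Frontier:
  join L4 pred L1: L1 stop@L0
  join L4 pred L3: L3 stop@L0
  join L5 pred L3: L3 stop@L0
  join L5 pred L4: L4 stop@L0
  L0: DF=∅
  L1: DF={L4}
  L2: DF=∅
  L3: DF={L4,L5}
  L4: DF={L5}
  L5: DF=∅

φ for x: defs {L0,L2,L4,L5}
  DF⁺ = {L5}

Answer: ["L5"]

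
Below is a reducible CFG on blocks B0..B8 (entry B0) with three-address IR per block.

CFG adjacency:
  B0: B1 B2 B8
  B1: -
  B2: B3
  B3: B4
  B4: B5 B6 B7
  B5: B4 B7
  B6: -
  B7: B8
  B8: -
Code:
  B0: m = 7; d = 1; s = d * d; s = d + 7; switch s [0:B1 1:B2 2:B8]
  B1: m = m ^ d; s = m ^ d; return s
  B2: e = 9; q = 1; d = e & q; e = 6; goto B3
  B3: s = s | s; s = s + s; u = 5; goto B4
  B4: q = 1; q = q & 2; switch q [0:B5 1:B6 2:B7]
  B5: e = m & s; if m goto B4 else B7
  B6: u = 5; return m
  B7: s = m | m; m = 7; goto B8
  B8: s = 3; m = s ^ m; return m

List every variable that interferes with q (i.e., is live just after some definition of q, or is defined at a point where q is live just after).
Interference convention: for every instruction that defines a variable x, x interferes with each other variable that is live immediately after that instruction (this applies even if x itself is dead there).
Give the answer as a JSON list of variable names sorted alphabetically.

Block summaries:
  B0: def={d,m,s} ue=∅
  B1: def={m,s} ue={d,m}
  B2: def={d,e,q} ue=∅
  B3: def={s,u} ue={s}
  B4: def={q} ue=∅
  B5: def={e} ue={m,s}
  B6: def={u} ue={m}
  B7: def={m,s} ue={m}
  B8: def={m,s} ue={m}

Backward fixpoint:
  B0: in=∅ out={d,m,s}
  B1: in={d,m} out=∅
  B2: in={m,s} out={m,s}
  B3: in={m,s} out={m,s}
  B4: in={m,s} out={m,s}
  B5: in={m,s} out={m,s}
  B6: in={m} out=∅
  B7: in={m} out={m}
  B8: in={m} out=∅

Conflict graph:
  d — {m,s}
  e — {m,q,s}
  m — {d,e,q,s,u}
  q — {e,m,s}
  s — {d,e,m,q,u}
  u — {m,s}

N(q) = ["e", "m", "s"]

Answer: ["e", "m", "s"]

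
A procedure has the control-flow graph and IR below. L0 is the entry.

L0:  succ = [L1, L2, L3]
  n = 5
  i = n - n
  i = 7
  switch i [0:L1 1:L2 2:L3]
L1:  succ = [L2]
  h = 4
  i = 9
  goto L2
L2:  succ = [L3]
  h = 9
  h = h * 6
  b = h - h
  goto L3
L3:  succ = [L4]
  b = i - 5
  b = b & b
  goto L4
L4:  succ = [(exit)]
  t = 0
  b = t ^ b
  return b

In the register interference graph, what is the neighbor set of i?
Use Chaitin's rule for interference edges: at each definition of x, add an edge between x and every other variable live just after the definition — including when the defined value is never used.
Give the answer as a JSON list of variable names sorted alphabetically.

Per-block:
  L0: def={i,n} ue=∅
  L1: def={h,i} ue=∅
  L2: def={b,h} ue=∅
  L3: def={b} ue={i}
  L4: def={b,t} ue={b}

Backward fixpoint:
  L0 li=∅ lo={i}
  L1 li=∅ lo={i}
  L2 li={i} lo={i}
  L3 li={i} lo={b}
  L4 li={b} lo=∅

Interference:
  b — {i,t}
  h — {i}
  i — {b,h}
  n — ∅
  t — {b}

N(i) = ["b", "h"]

Answer: ["b", "h"]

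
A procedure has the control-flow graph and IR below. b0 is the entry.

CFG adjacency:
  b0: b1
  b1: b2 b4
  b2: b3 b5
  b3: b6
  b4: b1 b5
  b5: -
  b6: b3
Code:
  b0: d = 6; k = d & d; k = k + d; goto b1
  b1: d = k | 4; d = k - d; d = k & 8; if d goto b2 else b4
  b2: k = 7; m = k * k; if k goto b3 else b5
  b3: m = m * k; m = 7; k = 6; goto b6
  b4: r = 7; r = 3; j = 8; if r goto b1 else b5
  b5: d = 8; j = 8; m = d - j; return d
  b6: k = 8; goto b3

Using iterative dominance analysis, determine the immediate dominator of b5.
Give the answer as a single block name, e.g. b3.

idom tree: b1←b0 b2←b1 b3←b2 b4←b1 b5←b1 b6←b3
Dom at joins:
  b1: preds {b0,b4}: {b0} ∩ {b0,b1,b4} = {b0}; idom=b0
  b3: preds {b2,b6}: {b0,b1,b2} ∩ {b0,b1,b2,b3,b6} = {b0,b1,b2}; idom=b2
  b5: preds {b2,b4}: {b0,b1,b2} ∩ {b0,b1,b4} = {b0,b1}; idom=b1

idom(b5) = b1

Answer: b1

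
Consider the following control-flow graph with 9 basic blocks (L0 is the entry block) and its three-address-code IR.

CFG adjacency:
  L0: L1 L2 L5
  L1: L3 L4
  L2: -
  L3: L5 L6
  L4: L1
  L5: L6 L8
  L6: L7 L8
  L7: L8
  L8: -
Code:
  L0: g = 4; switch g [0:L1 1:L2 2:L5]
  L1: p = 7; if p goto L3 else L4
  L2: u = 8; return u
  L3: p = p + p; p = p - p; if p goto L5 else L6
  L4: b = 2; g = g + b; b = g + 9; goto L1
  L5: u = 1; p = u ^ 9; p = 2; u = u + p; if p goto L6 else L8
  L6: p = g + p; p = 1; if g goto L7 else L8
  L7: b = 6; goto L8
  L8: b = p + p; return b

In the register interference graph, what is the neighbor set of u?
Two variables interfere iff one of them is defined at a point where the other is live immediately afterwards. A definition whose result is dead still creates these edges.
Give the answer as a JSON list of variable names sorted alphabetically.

Block summaries:
  L0: {g} / ∅
  L1: {p} / ∅
  L2: {u} / ∅
  L3: {p} / {p}
  L4: {b,g} / {g}
  L5: {p,u} / ∅
  L6: {p} / {g,p}
  L7: {b} / ∅
  L8: {b} / {p}

Backward fixpoint:
  live L0: ∅→{g}
  live L1: {g}→{g,p}
  live L2: ∅→∅
  live L3: {g,p}→{g,p}
  live L4: {g}→{g}
  live L5: {g}→{g,p}
  live L6: {g,p}→{p}
  live L7: {p}→{p}
  live L8: {p}→∅

Interfere edges:
  b: {g,p}
  g: {b,p,u}
  p: {b,g,u}
  u: {g,p}

N(u) = ["g", "p"]

Answer: ["g", "p"]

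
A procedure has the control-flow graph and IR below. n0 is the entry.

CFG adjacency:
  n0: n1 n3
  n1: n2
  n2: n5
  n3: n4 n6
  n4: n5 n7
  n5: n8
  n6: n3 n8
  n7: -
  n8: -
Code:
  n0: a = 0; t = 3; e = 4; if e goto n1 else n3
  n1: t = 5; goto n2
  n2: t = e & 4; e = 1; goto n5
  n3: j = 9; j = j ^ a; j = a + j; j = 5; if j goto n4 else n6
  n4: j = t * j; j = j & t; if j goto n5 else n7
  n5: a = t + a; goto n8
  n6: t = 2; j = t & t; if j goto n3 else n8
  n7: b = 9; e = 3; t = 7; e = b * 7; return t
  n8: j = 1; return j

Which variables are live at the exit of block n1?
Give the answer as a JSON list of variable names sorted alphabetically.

Answer: ["a", "e"]

Analysis:
Per-block:
  n0: {a,e,t} / ∅
  n1: {t} / ∅
  n2: {e,t} / {e}
  n3: {j} / {a}
  n4: {j} / {j,t}
  n5: {a} / {a,t}
  n6: {j,t} / ∅
  n7: {b,e,t} / ∅
  n8: {j} / ∅

Liveness:
  n0 li=∅ lo={a,e,t}
  n1 li={a,e} lo={a,e}
  n2 li={a,e} lo={a,t}
  n3 li={a,t} lo={a,j,t}
  n4 li={a,j,t} lo={a,t}
  n5 li={a,t} lo=∅
  n6 li={a} lo={a,t}
  n7 li=∅ lo=∅
  n8 li=∅ lo=∅

live-out(n1) = ["a", "e"]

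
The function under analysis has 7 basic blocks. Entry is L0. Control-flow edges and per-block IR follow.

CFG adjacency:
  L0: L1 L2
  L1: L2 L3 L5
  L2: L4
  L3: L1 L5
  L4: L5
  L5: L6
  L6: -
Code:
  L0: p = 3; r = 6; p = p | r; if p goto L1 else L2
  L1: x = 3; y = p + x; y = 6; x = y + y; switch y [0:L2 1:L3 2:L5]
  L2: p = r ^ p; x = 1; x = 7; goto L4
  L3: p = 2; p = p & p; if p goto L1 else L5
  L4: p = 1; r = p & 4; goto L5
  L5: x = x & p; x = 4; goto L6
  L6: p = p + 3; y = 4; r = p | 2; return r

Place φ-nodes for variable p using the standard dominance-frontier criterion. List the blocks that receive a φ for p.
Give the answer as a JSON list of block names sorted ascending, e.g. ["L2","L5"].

Answer: ["L1", "L2", "L5"]

Analysis:
idom tree: L1←L0 L2←L0 L3←L1 L4←L2 L5←L0 L6←L5
Dom at joins:
  L1: preds {L0,L3}: {L0} ∩ {L0,L1,L3} = {L0}; idom=L0
  L2: preds {L0,L1}: {L0} ∩ {L0,L1} = {L0}; idom=L0
  L5: preds {L1,L3,L4}: {L0,L1} ∩ {L0,L1,L3} ∩ {L0,L2,L4} = {L0}; idom=L0

DF derivation:
  L1←L0: walk · to L0
  L1←L3: walk L3→L1 to L0
  L2←L0: walk · to L0
  L2←L1: walk L1 to L0
  L5←L1: walk L1 to L0
  L5←L3: walk L3→L1 to L0
  L5←L4: walk L4→L2 to L0
  DF(L0)=∅
  DF(L1)={L1,L2,L5}
  DF(L2)={L5}
  DF(L3)={L1,L5}
  DF(L4)={L5}
  DF(L5)=∅
  DF(L6)=∅

φ for p: defs {L0,L2,L3,L4,L6}
  DF⁺ = {L1,L2,L5}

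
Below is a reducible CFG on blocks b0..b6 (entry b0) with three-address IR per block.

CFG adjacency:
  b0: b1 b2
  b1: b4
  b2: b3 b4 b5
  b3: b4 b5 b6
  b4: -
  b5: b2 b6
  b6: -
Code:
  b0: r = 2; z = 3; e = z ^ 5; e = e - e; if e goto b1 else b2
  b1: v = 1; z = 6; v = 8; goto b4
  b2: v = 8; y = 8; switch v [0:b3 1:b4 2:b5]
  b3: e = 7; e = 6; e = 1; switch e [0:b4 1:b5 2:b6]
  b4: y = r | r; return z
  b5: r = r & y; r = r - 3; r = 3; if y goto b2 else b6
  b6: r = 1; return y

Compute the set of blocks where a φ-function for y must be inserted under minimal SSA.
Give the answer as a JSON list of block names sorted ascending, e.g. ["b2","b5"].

idom tree: b1←b0 b2←b0 b3←b2 b4←b0 b5←b2 b6←b2
Dom∩ at merges:
  b2: preds {b0,b5}: {b0} ∩ {b0,b2,b5} = {b0}; idom=b0
  b4: preds {b1,b2,b3}: {b0,b1} ∩ {b0,b2} ∩ {b0,b2,b3} = {b0}; idom=b0
  b5: preds {b2,b3}: {b0,b2} ∩ {b0,b2,b3} = {b0,b2}; idom=b2
  b6: preds {b3,b5}: {b0,b2,b3} ∩ {b0,b2,b5} = {b0,b2}; idom=b2

DF derivation:
  b2←b0: walk · to b0
  b2←b5: walk b5→b2 to b0
  b4←b1: walk b1 to b0
  b4←b2: walk b2 to b0
  b4←b3: walk b3→b2 to b0
  b5←b2: walk · to b2
  b5←b3: walk b3 to b2
  b6←b3: walk b3 to b2
  b6←b5: walk b5 to b2
  DF(b0)=∅
  DF(b1)={b4}
  DF(b2)={b2,b4}
  DF(b3)={b4,b5,b6}
  DF(b4)=∅
  DF(b5)={b2,b6}
  DF(b6)=∅

φ for y: defs {b2,b4}
  DF⁺ = {b2,b4}

Answer: ["b2", "b4"]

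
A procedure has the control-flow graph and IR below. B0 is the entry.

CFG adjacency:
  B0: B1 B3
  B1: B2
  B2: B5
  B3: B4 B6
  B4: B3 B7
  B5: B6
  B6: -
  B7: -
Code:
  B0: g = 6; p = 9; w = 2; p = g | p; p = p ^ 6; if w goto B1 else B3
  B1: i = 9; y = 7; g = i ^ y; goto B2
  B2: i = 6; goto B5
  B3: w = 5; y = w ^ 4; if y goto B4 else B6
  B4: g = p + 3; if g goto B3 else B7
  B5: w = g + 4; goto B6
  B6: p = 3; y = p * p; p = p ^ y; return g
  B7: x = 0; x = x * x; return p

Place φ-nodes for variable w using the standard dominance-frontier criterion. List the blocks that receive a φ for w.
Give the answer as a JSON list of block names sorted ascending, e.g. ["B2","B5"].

idom tree: B1←B0 B2←B1 B3←B0 B4←B3 B5←B2 B6←B0 B7←B4
Dom∩ at merges:
  B3: preds {B0,B4}: {B0} ∩ {B0,B3,B4} = {B0}; idom=B0
  B6: preds {B3,B5}: {B0,B3} ∩ {B0,B1,B2,B5} = {B0}; idom=B0

DF walk-up:
  join B3 pred B0: · stop@B0
  join B3 pred B4: B4→B3 stop@B0
  join B6 pred B3: B3 stop@B0
  join B6 pred B5: B5→B2→B1 stop@B0
  DF(B0)=∅
  DF(B1)={B6}
  DF(B2)={B6}
  DF(B3)={B3,B6}
  DF(B4)={B3}
  DF(B5)={B6}
  DF(B6)=∅
  DF(B7)=∅

φ for w: defs {B0,B3,B5}
  DF⁺ = {B3,B6}

Answer: ["B3", "B6"]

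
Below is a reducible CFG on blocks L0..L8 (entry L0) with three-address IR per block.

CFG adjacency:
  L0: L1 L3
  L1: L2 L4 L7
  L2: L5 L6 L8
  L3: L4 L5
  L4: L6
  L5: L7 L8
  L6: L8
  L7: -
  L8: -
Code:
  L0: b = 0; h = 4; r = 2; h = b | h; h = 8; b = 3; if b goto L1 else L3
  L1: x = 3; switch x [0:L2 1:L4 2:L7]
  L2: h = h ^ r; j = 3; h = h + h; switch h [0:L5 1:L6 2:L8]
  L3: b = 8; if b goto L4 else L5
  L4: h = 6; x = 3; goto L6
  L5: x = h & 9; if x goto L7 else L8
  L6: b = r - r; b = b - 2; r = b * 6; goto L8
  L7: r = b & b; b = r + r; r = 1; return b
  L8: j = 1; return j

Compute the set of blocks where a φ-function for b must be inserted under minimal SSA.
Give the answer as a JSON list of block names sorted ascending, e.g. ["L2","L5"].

idom tree: L1←L0 L2←L1 L3←L0 L4←L0 L5←L0 L6←L0 L7←L0 L8←L0
Join-block Dom:
  L4: preds {L1,L3}: {L0,L1} ∩ {L0,L3} = {L0}; idom=L0
  L5: preds {L2,L3}: {L0,L1,L2} ∩ {L0,L3} = {L0}; idom=L0
  L6: preds {L2,L4}: {L0,L1,L2} ∩ {L0,L4} = {L0}; idom=L0
  L7: preds {L1,L5}: {L0,L1} ∩ {L0,L5} = {L0}; idom=L0
  L8: preds {L2,L5,L6}: {L0,L1,L2} ∩ {L0,L5} ∩ {L0,L6} = {L0}; idom=L0

Frontier:
  join L4 pred L1: L1 stop@L0
  join L4 pred L3: L3 stop@L0
  join L5 pred L2: L2→L1 stop@L0
  join L5 pred L3: L3 stop@L0
  join L6 pred L2: L2→L1 stop@L0
  join L6 pred L4: L4 stop@L0
  join L7 pred L1: L1 stop@L0
  join L7 pred L5: L5 stop@L0
  join L8 pred L2: L2→L1 stop@L0
  join L8 pred L5: L5 stop@L0
  join L8 pred L6: L6 stop@L0
  L0: DF=∅
  L1: DF={L4,L5,L6,L7,L8}
  L2: DF={L5,L6,L8}
  L3: DF={L4,L5}
  L4: DF={L6}
  L5: DF={L7,L8}
  L6: DF={L8}
  L7: DF=∅
  L8: DF=∅

φ for b: defs {L0,L3,L6,L7}
  DF⁺ = {L4,L5,L6,L7,L8}

Answer: ["L4", "L5", "L6", "L7", "L8"]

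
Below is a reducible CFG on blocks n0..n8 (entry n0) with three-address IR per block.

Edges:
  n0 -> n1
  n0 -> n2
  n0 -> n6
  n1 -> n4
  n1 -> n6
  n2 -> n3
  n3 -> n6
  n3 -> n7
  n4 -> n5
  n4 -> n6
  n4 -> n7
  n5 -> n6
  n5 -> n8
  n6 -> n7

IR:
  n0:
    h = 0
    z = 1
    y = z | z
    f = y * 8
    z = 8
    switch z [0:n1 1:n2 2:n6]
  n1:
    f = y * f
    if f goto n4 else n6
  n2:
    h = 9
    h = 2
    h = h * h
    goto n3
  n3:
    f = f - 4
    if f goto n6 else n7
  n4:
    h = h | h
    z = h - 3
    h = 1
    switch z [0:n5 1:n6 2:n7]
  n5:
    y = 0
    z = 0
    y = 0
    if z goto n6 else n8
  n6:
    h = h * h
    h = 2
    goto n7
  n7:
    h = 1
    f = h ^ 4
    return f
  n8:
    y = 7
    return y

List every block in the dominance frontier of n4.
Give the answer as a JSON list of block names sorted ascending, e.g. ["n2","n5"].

idom tree: n1←n0 n2←n0 n3←n2 n4←n1 n5←n4 n6←n0 n7←n0 n8←n5
Dom∩ at merges:
  n6: preds {n0,n1,n3,n4,n5}: {n0} ∩ {n0,n1} ∩ {n0,n2,n3} ∩ {n0,n1,n4} ∩ {n0,n1,n4,n5} = {n0}; idom=n0
  n7: preds {n3,n4,n6}: {n0,n2,n3} ∩ {n0,n1,n4} ∩ {n0,n6} = {n0}; idom=n0

DF walk-up:
  n6←n0: walk · to n0
  n6←n1: walk n1 to n0
  n6←n3: walk n3→n2 to n0
  n6←n4: walk n4→n1 to n0
  n6←n5: walk n5→n4→n1 to n0
  n7←n3: walk n3→n2 to n0
  n7←n4: walk n4→n1 to n0
  n7←n6: walk n6 to n0
  DF(n0)=∅
  DF(n1)={n6,n7}
  DF(n2)={n6,n7}
  DF(n3)={n6,n7}
  DF(n4)={n6,n7}
  DF(n5)={n6}
  DF(n6)={n7}
  DF(n7)=∅
  DF(n8)=∅

DF(n4) = ["n6", "n7"]

Answer: ["n6", "n7"]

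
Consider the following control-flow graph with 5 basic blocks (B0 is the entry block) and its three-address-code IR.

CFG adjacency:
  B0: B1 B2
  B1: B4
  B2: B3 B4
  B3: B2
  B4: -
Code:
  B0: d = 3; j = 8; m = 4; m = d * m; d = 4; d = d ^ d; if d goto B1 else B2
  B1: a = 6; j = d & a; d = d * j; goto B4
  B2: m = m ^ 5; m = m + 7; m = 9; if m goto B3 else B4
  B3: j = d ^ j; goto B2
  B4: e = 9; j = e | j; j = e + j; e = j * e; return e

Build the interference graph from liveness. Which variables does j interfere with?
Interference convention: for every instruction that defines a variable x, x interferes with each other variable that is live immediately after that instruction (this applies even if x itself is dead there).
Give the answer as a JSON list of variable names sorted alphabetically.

Answer: ["d", "e", "m"]

Working:
Block summaries:
  B0: def={d,j,m} ue=∅
  B1: def={a,d,j} ue={d}
  B2: def={m} ue={m}
  B3: def={j} ue={d,j}
  B4: def={e,j} ue={j}

Live sets:
  live B0: ∅→{d,j,m}
  live B1: {d}→{j}
  live B2: {d,j,m}→{d,j,m}
  live B3: {d,j,m}→{d,j,m}
  live B4: {j}→∅

Interfere edges:
  a↔{d}
  d↔{a,j,m}
  e↔{j}
  j↔{d,e,m}
  m↔{d,j}

N(j) = ["d", "e", "m"]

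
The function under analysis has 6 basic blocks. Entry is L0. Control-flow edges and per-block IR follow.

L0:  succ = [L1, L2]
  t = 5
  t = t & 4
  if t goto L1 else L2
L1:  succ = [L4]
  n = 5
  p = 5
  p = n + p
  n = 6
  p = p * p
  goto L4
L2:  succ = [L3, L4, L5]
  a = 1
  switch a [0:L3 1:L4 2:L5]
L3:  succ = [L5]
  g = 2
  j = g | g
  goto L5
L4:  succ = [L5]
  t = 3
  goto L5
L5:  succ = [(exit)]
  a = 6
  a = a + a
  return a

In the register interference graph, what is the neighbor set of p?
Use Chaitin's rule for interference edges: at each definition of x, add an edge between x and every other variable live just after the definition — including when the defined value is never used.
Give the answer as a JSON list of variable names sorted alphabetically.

Block summaries:
  L0: def={t} ue=∅
  L1: def={n,p} ue=∅
  L2: def={a} ue=∅
  L3: def={g,j} ue=∅
  L4: def={t} ue=∅
  L5: def={a} ue=∅

Liveness:
  L0 li=∅ lo=∅
  L1 li=∅ lo=∅
  L2 li=∅ lo=∅
  L3 li=∅ lo=∅
  L4 li=∅ lo=∅
  L5 li=∅ lo=∅

Interfere edges:
  a↔∅
  g↔∅
  j↔∅
  n↔{p}
  p↔{n}
  t↔∅

N(p) = ["n"]

Answer: ["n"]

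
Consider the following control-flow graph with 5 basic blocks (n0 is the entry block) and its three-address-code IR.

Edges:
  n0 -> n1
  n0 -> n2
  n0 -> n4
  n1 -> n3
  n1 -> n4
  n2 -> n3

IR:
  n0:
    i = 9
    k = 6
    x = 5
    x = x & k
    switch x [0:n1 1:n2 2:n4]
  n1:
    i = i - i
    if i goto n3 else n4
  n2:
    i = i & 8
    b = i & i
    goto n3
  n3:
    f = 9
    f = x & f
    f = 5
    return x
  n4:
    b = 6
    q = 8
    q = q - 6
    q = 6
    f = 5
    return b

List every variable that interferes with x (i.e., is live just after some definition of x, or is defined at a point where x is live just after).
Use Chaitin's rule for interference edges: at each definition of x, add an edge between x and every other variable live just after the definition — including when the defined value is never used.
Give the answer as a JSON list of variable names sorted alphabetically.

Per-block:
  n0: {i,k,x} / ∅
  n1: {i} / {i}
  n2: {b,i} / {i}
  n3: {f} / {x}
  n4: {b,f,q} / ∅

Liveness:
  n0 li=∅ lo={i,x}
  n1 li={i,x} lo={x}
  n2 li={i,x} lo={x}
  n3 li={x} lo=∅
  n4 li=∅ lo=∅

Interference:
  b — {f,q,x}
  f — {b,x}
  i — {k,x}
  k — {i,x}
  q — {b}
  x — {b,f,i,k}

N(x) = ["b", "f", "i", "k"]

Answer: ["b", "f", "i", "k"]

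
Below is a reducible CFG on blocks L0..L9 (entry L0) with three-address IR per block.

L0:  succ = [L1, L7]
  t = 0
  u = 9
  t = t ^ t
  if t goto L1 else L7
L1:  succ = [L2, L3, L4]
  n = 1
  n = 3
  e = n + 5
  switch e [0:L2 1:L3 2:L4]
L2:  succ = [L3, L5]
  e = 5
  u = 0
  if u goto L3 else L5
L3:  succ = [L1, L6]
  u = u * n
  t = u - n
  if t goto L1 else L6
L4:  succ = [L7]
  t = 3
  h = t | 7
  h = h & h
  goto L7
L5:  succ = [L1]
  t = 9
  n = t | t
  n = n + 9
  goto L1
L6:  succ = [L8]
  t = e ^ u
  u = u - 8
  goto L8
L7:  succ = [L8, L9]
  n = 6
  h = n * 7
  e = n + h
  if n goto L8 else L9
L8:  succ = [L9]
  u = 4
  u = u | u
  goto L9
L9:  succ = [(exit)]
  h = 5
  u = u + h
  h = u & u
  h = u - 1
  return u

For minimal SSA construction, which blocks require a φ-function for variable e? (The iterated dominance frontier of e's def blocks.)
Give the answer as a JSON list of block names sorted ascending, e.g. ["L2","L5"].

idom tree: L1←L0 L2←L1 L3←L1 L4←L1 L5←L2 L6←L3 L7←L0 L8←L0 L9←L0
Dom∩ at merges:
  L1: preds {L0,L3,L5}: {L0} ∩ {L0,L1,L3} ∩ {L0,L1,L2,L5} = {L0}; idom=L0
  L3: preds {L1,L2}: {L0,L1} ∩ {L0,L1,L2} = {L0,L1}; idom=L1
  L7: preds {L0,L4}: {L0} ∩ {L0,L1,L4} = {L0}; idom=L0
  L8: preds {L6,L7}: {L0,L1,L3,L6} ∩ {L0,L7} = {L0}; idom=L0
  L9: preds {L7,L8}: {L0,L7} ∩ {L0,L8} = {L0}; idom=L0

DF walk-up:
  join L1 pred L0: · stop@L0
  join L1 pred L3: L3→L1 stop@L0
  join L1 pred L5: L5→L2→L1 stop@L0
  join L3 pred L1: · stop@L1
  join L3 pred L2: L2 stop@L1
  join L7 pred L0: · stop@L0
  join L7 pred L4: L4→L1 stop@L0
  join L8 pred L6: L6→L3→L1 stop@L0
  join L8 pred L7: L7 stop@L0
  join L9 pred L7: L7 stop@L0
  join L9 pred L8: L8 stop@L0
  L0 → ∅
  L1 → {L1,L7,L8}
  L2 → {L1,L3}
  L3 → {L1,L8}
  L4 → {L7}
  L5 → {L1}
  L6 → {L8}
  L7 → {L8,L9}
  L8 → {L9}
  L9 → ∅

φ for e: defs {L1,L2,L7}
  DF⁺ = {L1,L3,L7,L8,L9}

Answer: ["L1", "L3", "L7", "L8", "L9"]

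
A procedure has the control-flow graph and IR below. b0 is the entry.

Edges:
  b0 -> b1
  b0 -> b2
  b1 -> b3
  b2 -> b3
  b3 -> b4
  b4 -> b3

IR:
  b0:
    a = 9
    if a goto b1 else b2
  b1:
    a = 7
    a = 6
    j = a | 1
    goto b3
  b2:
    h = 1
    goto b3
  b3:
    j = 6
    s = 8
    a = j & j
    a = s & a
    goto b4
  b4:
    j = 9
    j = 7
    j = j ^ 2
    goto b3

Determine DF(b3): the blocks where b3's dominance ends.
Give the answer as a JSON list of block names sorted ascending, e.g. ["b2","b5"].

idom tree: b1←b0 b2←b0 b3←b0 b4←b3
Join-block Dom:
  b3: preds {b1,b2,b4}: {b0,b1} ∩ {b0,b2} ∩ {b0,b3,b4} = {b0}; idom=b0

DF derivation:
  join b3 pred b1: b1 stop@b0
  join b3 pred b2: b2 stop@b0
  join b3 pred b4: b4→b3 stop@b0
  b0 → ∅
  b1 → {b3}
  b2 → {b3}
  b3 → {b3}
  b4 → {b3}

DF(b3) = ["b3"]

Answer: ["b3"]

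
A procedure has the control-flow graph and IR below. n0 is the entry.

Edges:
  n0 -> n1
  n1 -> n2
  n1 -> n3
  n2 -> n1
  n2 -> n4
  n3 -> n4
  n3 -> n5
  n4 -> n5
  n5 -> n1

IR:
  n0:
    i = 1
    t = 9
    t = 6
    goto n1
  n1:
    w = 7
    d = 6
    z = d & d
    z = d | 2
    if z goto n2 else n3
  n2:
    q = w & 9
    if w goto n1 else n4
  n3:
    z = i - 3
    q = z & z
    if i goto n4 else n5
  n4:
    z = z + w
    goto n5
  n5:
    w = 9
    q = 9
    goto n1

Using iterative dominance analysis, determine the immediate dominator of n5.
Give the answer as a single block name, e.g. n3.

idom tree: n1←n0 n2←n1 n3←n1 n4←n1 n5←n1
Join-block Dom:
  n1: preds {n0,n2,n5}: {n0} ∩ {n0,n1,n2} ∩ {n0,n1,n5} = {n0}; idom=n0
  n4: preds {n2,n3}: {n0,n1,n2} ∩ {n0,n1,n3} = {n0,n1}; idom=n1
  n5: preds {n3,n4}: {n0,n1,n3} ∩ {n0,n1,n4} = {n0,n1}; idom=n1

idom(n5) = n1

Answer: n1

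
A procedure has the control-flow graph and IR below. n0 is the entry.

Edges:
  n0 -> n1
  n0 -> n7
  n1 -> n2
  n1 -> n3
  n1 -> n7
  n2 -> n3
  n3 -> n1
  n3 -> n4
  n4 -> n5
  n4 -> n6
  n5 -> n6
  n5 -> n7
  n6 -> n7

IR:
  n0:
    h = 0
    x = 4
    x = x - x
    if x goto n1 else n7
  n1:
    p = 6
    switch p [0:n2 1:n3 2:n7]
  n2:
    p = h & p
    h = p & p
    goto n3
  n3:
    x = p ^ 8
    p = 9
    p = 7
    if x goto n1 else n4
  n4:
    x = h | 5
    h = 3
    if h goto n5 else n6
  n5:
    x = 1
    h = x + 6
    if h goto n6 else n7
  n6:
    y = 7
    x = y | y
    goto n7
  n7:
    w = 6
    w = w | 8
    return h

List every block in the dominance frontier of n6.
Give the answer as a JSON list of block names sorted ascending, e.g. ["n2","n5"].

Answer: ["n7"]

Analysis:
idom tree: n1←n0 n2←n1 n3←n1 n4←n3 n5←n4 n6←n4 n7←n0
Join-block Dom:
  n1: preds {n0,n3}: {n0} ∩ {n0,n1,n3} = {n0}; idom=n0
  n3: preds {n1,n2}: {n0,n1} ∩ {n0,n1,n2} = {n0,n1}; idom=n1
  n6: preds {n4,n5}: {n0,n1,n3,n4} ∩ {n0,n1,n3,n4,n5} = {n0,n1,n3,n4}; idom=n4
  n7: preds {n0,n1,n5,n6}: {n0} ∩ {n0,n1} ∩ {n0,n1,n3,n4,n5} ∩ {n0,n1,n3,n4,n6} = {n0}; idom=n0

DF derivation:
  n1←n0: walk · to n0
  n1←n3: walk n3→n1 to n0
  n3←n1: walk · to n1
  n3←n2: walk n2 to n1
  n6←n4: walk · to n4
  n6←n5: walk n5 to n4
  n7←n0: walk · to n0
  n7←n1: walk n1 to n0
  n7←n5: walk n5→n4→n3→n1 to n0
  n7←n6: walk n6→n4→n3→n1 to n0
  DF(n0)=∅
  DF(n1)={n1,n7}
  DF(n2)={n3}
  DF(n3)={n1,n7}
  DF(n4)={n7}
  DF(n5)={n6,n7}
  DF(n6)={n7}
  DF(n7)=∅

DF(n6) = ["n7"]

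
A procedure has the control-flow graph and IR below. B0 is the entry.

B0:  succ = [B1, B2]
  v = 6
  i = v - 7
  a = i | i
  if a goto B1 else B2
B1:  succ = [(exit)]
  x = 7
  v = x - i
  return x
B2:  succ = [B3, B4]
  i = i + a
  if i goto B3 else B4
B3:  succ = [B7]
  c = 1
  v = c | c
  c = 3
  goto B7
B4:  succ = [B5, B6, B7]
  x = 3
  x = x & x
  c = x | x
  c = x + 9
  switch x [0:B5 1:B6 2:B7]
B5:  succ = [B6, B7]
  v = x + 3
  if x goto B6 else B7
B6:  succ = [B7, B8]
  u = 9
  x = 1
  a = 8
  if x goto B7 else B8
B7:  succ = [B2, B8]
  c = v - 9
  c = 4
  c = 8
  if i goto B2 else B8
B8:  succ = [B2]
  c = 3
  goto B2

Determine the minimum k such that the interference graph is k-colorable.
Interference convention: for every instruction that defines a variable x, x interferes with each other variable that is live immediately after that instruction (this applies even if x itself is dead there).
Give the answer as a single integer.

def/use:
  B0: def={a,i,v} ue=∅
  B1: def={v,x} ue={i}
  B2: def={i} ue={a,i}
  B3: def={c,v} ue=∅
  B4: def={c,x} ue=∅
  B5: def={v} ue={x}
  B6: def={a,u,x} ue=∅
  B7: def={c} ue={i,v}
  B8: def={c} ue=∅

Liveness:
  B0: in=∅ out={a,i,v}
  B1: in={i} out=∅
  B2: in={a,i,v} out={a,i,v}
  B3: in={a,i} out={a,i,v}
  B4: in={a,i,v} out={a,i,v,x}
  B5: in={a,i,x} out={a,i,v}
  B6: in={i,v} out={a,i,v}
  B7: in={a,i,v} out={a,i,v}
  B8: in={a,i,v} out={a,i,v}

Interfere edges:
  a↔{c,i,v,x}
  c↔{a,i,v,x}
  i↔{a,c,u,v,x}
  u↔{i,v}
  v↔{a,c,i,u,x}
  x↔{a,c,i,v}

Registers:
  clique {a,c,i,v,x} ⇒ need ≥ 5
  assign a→R2 c→R3 i→R0 u→R2 v→R1 x→R4 — no edge inside a register ⇒ χ ≤ 5
  χ = 5

Answer: 5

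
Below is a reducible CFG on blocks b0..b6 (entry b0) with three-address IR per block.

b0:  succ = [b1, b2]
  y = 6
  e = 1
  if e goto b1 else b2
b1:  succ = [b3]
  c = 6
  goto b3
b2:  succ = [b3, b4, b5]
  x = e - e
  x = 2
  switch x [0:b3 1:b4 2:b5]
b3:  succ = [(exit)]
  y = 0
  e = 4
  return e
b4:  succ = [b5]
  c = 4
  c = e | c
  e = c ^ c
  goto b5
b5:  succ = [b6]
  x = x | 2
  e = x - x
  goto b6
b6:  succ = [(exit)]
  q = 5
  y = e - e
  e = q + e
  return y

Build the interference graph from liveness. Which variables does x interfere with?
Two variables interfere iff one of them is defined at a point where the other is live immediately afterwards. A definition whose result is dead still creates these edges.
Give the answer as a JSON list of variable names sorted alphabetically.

Answer: ["c", "e"]

Derivation:
def/use:
  b0: def={e,y} ue=∅
  b1: def={c} ue=∅
  b2: def={x} ue={e}
  b3: def={e,y} ue=∅
  b4: def={c,e} ue={e}
  b5: def={e,x} ue={x}
  b6: def={e,q,y} ue={e}

Liveness:
  b0: in=∅ out={e}
  b1: in=∅ out=∅
  b2: in={e} out={e,x}
  b3: in=∅ out=∅
  b4: in={e,x} out={x}
  b5: in={x} out={e}
  b6: in={e} out=∅

Interference:
  c — {e,x}
  e — {c,q,x,y}
  q — {e,y}
  x — {c,e}
  y — {e,q}

N(x) = ["c", "e"]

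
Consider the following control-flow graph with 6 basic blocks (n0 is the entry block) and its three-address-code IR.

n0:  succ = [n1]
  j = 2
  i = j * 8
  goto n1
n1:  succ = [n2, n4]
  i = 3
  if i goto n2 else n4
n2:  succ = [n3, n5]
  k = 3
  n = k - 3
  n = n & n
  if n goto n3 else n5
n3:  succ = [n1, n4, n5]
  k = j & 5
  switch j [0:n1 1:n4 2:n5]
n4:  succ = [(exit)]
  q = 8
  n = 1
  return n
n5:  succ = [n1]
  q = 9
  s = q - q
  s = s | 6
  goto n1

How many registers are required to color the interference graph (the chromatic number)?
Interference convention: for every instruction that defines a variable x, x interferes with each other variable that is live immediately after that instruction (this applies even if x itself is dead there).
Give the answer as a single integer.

Answer: 2

Analysis:
Block summaries:
  n0: {i,j} / ∅
  n1: {i} / ∅
  n2: {k,n} / ∅
  n3: {k} / {j}
  n4: {n,q} / ∅
  n5: {q,s} / ∅

Live sets:
  n0 li=∅ lo={j}
  n1 li={j} lo={j}
  n2 li={j} lo={j}
  n3 li={j} lo={j}
  n4 li=∅ lo=∅
  n5 li={j} lo={j}

Interference:
  i↔{j}
  j↔{i,k,n,q,s}
  k↔{j}
  n↔{j}
  q↔{j}
  s↔{j}

Colouring:
  clique {i,j} ⇒ need ≥ 2
  assign i→r1 j→r0 k→r1 n→r1 q→r1 s→r1 — no edge inside a register ⇒ χ ≤ 2
  χ = 2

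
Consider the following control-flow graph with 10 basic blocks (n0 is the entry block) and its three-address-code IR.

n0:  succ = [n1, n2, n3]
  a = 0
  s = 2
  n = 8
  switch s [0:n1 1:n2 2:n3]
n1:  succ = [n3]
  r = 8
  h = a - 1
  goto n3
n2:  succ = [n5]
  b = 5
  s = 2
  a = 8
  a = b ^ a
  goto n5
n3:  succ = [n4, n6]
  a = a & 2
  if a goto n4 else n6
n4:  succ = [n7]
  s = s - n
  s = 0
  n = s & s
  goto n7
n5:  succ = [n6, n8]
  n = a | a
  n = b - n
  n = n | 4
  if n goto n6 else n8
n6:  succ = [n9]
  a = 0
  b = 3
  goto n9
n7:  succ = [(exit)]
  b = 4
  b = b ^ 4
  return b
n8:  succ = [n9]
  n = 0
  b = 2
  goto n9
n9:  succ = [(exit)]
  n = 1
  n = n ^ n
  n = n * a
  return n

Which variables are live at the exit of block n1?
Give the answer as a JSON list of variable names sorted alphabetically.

def/use:
  n0: def={a,n,s} ue=∅
  n1: def={h,r} ue={a}
  n2: def={a,b,s} ue=∅
  n3: def={a} ue={a}
  n4: def={n,s} ue={n,s}
  n5: def={n} ue={a,b}
  n6: def={a,b} ue=∅
  n7: def={b} ue=∅
  n8: def={b,n} ue=∅
  n9: def={n} ue={a}

Live sets:
  live n0: ∅→{a,n,s}
  live n1: {a,n,s}→{a,n,s}
  live n2: ∅→{a,b}
  live n3: {a,n,s}→{n,s}
  live n4: {n,s}→∅
  live n5: {a,b}→{a}
  live n6: ∅→{a}
  live n7: ∅→∅
  live n8: {a}→{a}
  live n9: {a}→∅

live-out(n1) = ["a", "n", "s"]

Answer: ["a", "n", "s"]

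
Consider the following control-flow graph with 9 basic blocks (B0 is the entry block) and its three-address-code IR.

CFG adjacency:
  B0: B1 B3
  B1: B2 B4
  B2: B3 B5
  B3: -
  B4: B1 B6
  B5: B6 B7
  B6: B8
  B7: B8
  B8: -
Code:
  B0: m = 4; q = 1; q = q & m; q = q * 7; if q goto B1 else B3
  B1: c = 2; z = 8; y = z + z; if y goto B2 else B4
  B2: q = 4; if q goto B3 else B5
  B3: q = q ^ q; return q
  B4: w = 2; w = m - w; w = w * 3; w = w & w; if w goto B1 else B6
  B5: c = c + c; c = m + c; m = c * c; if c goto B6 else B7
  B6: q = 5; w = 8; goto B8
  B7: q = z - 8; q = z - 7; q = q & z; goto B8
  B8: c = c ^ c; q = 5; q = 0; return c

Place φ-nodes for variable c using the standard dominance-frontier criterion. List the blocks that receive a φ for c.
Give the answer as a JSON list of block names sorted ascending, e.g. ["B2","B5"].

idom tree: B1←B0 B2←B1 B3←B0 B4←B1 B5←B2 B6←B1 B7←B5 B8←B1
Dom at joins:
  B1: preds {B0,B4}: {B0} ∩ {B0,B1,B4} = {B0}; idom=B0
  B3: preds {B0,B2}: {B0} ∩ {B0,B1,B2} = {B0}; idom=B0
  B6: preds {B4,B5}: {B0,B1,B4} ∩ {B0,B1,B2,B5} = {B0,B1}; idom=B1
  B8: preds {B6,B7}: {B0,B1,B6} ∩ {B0,B1,B2,B5,B7} = {B0,B1}; idom=B1

DF derivation:
  B1←B0: walk · to B0
  B1←B4: walk B4→B1 to B0
  B3←B0: walk · to B0
  B3←B2: walk B2→B1 to B0
  B6←B4: walk B4 to B1
  B6←B5: walk B5→B2 to B1
  B8←B6: walk B6 to B1
  B8←B7: walk B7→B5→B2 to B1
  B0: DF=∅
  B1: DF={B1,B3}
  B2: DF={B3,B6,B8}
  B3: DF=∅
  B4: DF={B1,B6}
  B5: DF={B6,B8}
  B6: DF={B8}
  B7: DF={B8}
  B8: DF=∅

φ for c: defs {B1,B5,B8}
  DF⁺ = {B1,B3,B6,B8}

Answer: ["B1", "B3", "B6", "B8"]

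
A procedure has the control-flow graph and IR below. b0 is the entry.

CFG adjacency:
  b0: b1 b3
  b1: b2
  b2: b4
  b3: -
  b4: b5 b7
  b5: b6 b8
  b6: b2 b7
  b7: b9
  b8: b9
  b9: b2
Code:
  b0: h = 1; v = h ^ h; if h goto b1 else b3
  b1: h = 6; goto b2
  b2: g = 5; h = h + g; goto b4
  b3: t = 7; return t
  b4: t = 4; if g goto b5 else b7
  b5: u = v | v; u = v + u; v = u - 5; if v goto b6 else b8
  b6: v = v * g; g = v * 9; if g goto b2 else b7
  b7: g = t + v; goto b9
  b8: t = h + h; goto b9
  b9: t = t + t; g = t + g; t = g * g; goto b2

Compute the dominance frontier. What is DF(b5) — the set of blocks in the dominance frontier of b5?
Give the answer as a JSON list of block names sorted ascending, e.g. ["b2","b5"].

idom tree: b1←b0 b2←b1 b3←b0 b4←b2 b5←b4 b6←b5 b7←b4 b8←b5 b9←b4
Dom∩ at merges:
  b2: preds {b1,b6,b9}: {b0,b1} ∩ {b0,b1,b2,b4,b5,b6} ∩ {b0,b1,b2,b4,b9} = {b0,b1}; idom=b1
  b7: preds {b4,b6}: {b0,b1,b2,b4} ∩ {b0,b1,b2,b4,b5,b6} = {b0,b1,b2,b4}; idom=b4
  b9: preds {b7,b8}: {b0,b1,b2,b4,b7} ∩ {b0,b1,b2,b4,b5,b8} = {b0,b1,b2,b4}; idom=b4

DF derivation:
  join b2 pred b1: · stop@b1
  join b2 pred b6: b6→b5→b4→b2 stop@b1
  join b2 pred b9: b9→b4→b2 stop@b1
  join b7 pred b4: · stop@b4
  join b7 pred b6: b6→b5 stop@b4
  join b9 pred b7: b7 stop@b4
  join b9 pred b8: b8→b5 stop@b4
  b0: DF=∅
  b1: DF=∅
  b2: DF={b2}
  b3: DF=∅
  b4: DF={b2}
  b5: DF={b2,b7,b9}
  b6: DF={b2,b7}
  b7: DF={b9}
  b8: DF={b9}
  b9: DF={b2}

DF(b5) = ["b2", "b7", "b9"]

Answer: ["b2", "b7", "b9"]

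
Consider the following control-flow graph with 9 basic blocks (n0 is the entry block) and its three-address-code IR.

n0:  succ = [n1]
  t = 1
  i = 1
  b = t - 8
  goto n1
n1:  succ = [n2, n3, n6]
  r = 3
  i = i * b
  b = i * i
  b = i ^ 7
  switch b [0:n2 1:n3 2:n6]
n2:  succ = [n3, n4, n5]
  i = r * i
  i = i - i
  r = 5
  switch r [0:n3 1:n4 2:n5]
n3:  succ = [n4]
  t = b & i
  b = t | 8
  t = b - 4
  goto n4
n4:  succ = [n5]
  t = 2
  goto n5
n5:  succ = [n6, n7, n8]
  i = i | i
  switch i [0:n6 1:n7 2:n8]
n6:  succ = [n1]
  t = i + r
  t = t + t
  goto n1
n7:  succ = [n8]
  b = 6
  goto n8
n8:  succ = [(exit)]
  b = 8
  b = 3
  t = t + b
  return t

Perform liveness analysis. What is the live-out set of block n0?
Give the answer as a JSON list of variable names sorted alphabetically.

def/use:
  n0 def {b,i,t} use ∅
  n1 def {b,i,r} use {b,i}
  n2 def {i,r} use {i,r}
  n3 def {b,t} use {b,i}
  n4 def {t} use ∅
  n5 def {i} use {i}
  n6 def {t} use {i,r}
  n7 def {b} use ∅
  n8 def {b,t} use {t}

Liveness:
  n0 li=∅ lo={b,i,t}
  n1 li={b,i,t} lo={b,i,r,t}
  n2 li={b,i,r,t} lo={b,i,r,t}
  n3 li={b,i,r} lo={b,i,r}
  n4 li={b,i,r} lo={b,i,r,t}
  n5 li={b,i,r,t} lo={b,i,r,t}
  n6 li={b,i,r} lo={b,i,t}
  n7 li={t} lo={t}
  n8 li={t} lo=∅

live-out(n0) = ["b", "i", "t"]

Answer: ["b", "i", "t"]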